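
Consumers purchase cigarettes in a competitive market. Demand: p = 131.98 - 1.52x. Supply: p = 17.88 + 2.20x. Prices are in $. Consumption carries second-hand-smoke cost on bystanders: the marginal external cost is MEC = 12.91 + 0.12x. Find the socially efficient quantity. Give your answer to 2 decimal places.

Social marginal benefit = demand − MEC = 119.07 - 1.64x.
Set SMB = MC: 119.07 - 1.64x = 17.88 + 2.20x → x* = 26.3516.

x* = 26.35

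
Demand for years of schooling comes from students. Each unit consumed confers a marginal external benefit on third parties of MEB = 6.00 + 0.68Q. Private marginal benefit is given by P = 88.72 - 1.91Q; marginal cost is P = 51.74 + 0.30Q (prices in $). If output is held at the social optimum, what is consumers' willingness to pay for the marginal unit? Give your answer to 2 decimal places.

Social marginal benefit = demand + MEB = 94.72 - 1.23Q.
Set SMB = MC: 94.72 - 1.23Q = 51.74 + 0.30Q → Q* = 28.0915.
Consumer price on the demand curve at Q*: 88.72 − 1.91×28.0915 = 35.0652.

P = $35.07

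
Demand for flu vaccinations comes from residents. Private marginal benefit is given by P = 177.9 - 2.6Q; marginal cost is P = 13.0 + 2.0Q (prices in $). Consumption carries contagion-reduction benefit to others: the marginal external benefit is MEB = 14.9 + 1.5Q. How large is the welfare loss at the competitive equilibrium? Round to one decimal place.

Market equilibrium (private): 13.0 + 2.0Q = 177.9 - 2.6Q → Q_m = 35.8478.
Social marginal benefit = demand + MEB = 192.8 - 1.1Q.
Set SMB = MC: 192.8 - 1.1Q = 13.0 + 2.0Q → Q* = 58.0000.
Between Q* and Q_m the wedge SMB − MC runs linearly from 0 to MEB(Q_m), so the loss is a triangle.
DWL = ½ × 22.1522 × 68.6717 = 760.6146.

DWL = $760.6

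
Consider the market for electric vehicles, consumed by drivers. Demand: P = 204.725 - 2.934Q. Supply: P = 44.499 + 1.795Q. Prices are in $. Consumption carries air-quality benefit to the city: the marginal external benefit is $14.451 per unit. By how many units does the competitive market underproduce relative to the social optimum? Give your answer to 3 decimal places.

3.056 units

Market equilibrium (private): 44.499 + 1.795Q = 204.725 - 2.934Q → Q_m = 33.8816.
Social marginal benefit = demand + MEB = 219.176 - 2.934Q.
Set SMB = MC: 219.176 - 2.934Q = 44.499 + 1.795Q → Q* = 36.9374.
Gap = |33.8816 − 36.9374| = 3.0558.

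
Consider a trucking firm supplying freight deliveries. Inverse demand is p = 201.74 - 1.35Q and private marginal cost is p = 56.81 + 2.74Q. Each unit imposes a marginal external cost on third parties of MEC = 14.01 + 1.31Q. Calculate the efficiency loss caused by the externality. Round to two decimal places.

DWL = 338.13

Market equilibrium (private): 56.81 + 2.74Q = 201.74 - 1.35Q → Q_m = 35.4352.
Social marginal cost = private MC + MEC = 70.82 + 4.05Q.
Set SMC = demand: 70.82 + 4.05Q = 201.74 - 1.35Q → Q* = 24.2444.
The loss is the area between SMC and demand from Q* to Q_m; with linear curves that's a triangle of height MEC(Q_m).
DWL = ½ × 11.1908 × 60.4301 = 338.1306.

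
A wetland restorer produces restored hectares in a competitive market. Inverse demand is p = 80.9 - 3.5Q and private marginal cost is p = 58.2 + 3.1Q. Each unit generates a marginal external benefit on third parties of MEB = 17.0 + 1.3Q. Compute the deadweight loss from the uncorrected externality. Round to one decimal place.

Market equilibrium (private): 58.2 + 3.1Q = 80.9 - 3.5Q → Q_m = 3.4394.
Social marginal cost = private MC − MEB = 41.2 + 1.8Q.
Set SMC = demand: 41.2 + 1.8Q = 80.9 - 3.5Q → Q* = 7.4906.
The welfare-loss triangle has base |Q_m − Q*| and height MEB(Q_m) (the vertical gap between SMC and demand is zero at Q* and MEB at Q_m).
DWL = ½ × 4.0512 × 21.4712 = 43.4921.

DWL = 43.5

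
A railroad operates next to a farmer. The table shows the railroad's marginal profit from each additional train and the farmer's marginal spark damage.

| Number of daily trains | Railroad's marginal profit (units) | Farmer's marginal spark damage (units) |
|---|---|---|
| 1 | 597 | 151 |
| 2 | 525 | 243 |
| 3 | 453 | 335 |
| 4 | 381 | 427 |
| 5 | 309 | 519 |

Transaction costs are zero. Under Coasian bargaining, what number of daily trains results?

3

Bargaining reaches the level where marginal profit last exceeds marginal spark damage.
That holds through level 3 (453 ≥ 335) but not at 4 (381 < 427).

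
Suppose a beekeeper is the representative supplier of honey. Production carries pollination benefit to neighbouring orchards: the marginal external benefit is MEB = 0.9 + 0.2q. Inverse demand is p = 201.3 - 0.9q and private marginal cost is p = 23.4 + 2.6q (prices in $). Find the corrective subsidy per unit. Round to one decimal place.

Social marginal cost = private MC − MEB = 22.5 + 2.4q.
Set SMC = demand: 22.5 + 2.4q = 201.3 - 0.9q → q* = 54.1818.
The Pigouvian subsidy equals MEB at q*: 0.9 + 0.2×54.1818 = 11.7364.

subsidy = $11.7 per unit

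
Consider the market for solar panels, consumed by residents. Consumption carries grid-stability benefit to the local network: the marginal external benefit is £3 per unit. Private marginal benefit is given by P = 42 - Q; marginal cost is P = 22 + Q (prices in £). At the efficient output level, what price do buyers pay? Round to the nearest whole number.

Social marginal benefit = demand + MEB = 45 - Q.
Set SMB = MC: 45 - Q = 22 + Q → Q* = 11.5000.
Consumer price on the demand curve at Q*: 42 − 1×11.5000 = 30.5000.

P = £31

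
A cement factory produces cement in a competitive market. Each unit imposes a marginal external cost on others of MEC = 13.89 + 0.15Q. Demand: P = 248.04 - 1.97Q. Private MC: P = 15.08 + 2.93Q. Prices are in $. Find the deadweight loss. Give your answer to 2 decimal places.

Market equilibrium (private): 15.08 + 2.93Q = 248.04 - 1.97Q → Q_m = 47.5429.
Social marginal cost = private MC + MEC = 28.97 + 3.08Q.
Set SMC = demand: 28.97 + 3.08Q = 248.04 - 1.97Q → Q* = 43.3802.
The loss is the area between SMC and demand from Q* to Q_m; with linear curves that's a triangle of height MEC(Q_m).
DWL = ½ × 4.1627 × 21.0214 = 43.7529.

DWL = $43.75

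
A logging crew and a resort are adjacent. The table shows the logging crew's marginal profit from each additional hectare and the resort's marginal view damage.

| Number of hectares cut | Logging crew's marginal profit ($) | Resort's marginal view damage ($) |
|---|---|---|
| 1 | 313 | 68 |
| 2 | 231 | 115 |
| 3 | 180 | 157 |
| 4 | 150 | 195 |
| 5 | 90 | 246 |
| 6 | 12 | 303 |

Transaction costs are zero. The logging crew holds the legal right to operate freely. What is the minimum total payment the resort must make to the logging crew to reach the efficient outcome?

$252

Left alone the logging crew would choose level 6 (marginal profit stays positive).
Efficient level: k* = 3 (marginal profit ≥ marginal view damage through 3).
The resort must at least cover the logging crew's forgone profit from cutting 6→3: 150 + 90 + 12 = 252.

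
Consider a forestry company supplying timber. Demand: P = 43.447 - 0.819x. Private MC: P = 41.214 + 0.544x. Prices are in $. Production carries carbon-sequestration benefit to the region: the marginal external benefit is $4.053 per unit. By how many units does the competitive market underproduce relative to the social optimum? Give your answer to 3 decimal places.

Market equilibrium (private): 41.214 + 0.544x = 43.447 - 0.819x → x_m = 1.6383.
Social marginal cost = private MC − MEB = 37.161 + 0.544x.
Set SMC = demand: 37.161 + 0.544x = 43.447 - 0.819x → x* = 4.6119.
Gap = |1.6383 − 4.6119| = 2.9736.

2.974 units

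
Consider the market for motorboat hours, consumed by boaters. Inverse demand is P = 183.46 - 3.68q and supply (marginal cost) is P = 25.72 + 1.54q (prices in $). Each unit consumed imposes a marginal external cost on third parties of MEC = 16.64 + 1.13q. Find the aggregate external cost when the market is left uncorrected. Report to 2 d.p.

Market equilibrium (private): 25.72 + 1.54q = 183.46 - 3.68q → q_m = 30.2184.
Total external cost = ∫₀^{q_m} (16.64 + 1.13q) dq = 16.64×30.2184 + ½×1.13×30.2184² = 1018.7649.

$1018.76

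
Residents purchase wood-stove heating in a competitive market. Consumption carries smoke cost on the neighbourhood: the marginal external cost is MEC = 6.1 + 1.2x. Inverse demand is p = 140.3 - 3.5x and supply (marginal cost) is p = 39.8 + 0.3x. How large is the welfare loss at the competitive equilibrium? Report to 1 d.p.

Market equilibrium (private): 39.8 + 0.3x = 140.3 - 3.5x → x_m = 26.4474.
Social marginal benefit = demand − MEC = 134.2 - 4.7x.
Set SMB = MC: 134.2 - 4.7x = 39.8 + 0.3x → x* = 18.8800.
Height of the DWL triangle at x_m is MC(x_m) − SMB(x_m) = MEC(x_m) = 37.8368.
DWL = ½ × 7.5674 × 37.8368 = 143.1631.

DWL = 143.2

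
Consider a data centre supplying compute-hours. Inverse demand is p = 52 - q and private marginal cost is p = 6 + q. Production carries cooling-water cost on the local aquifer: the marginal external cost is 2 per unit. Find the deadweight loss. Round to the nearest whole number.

DWL = 1

Market equilibrium (private): 6 + q = 52 - q → q_m = 23.0000.
Social marginal cost = private MC + MEC = 8 + q.
Set SMC = demand: 8 + q = 52 - q → q* = 22.0000.
Between q* and q_m the wedge SMC − demand runs linearly from 0 to MEC(q_m), so the loss is a triangle.
DWL = ½ × 1.0000 × 2.0000 = 1.0000.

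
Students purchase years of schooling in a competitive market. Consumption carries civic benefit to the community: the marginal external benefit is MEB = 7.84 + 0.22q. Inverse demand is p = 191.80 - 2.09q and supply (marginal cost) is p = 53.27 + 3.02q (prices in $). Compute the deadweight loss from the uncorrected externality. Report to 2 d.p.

DWL = $19.48

Market equilibrium (private): 53.27 + 3.02q = 191.80 - 2.09q → q_m = 27.1096.
Social marginal benefit = demand + MEB = 199.64 - 1.87q.
Set SMB = MC: 199.64 - 1.87q = 53.27 + 3.02q → q* = 29.9325.
Height of the DWL triangle at q_m is SMB(q_m) − MC(q_m) = MEB(q_m) = 13.8041.
DWL = ½ × 2.8229 × 13.8041 = 19.4838.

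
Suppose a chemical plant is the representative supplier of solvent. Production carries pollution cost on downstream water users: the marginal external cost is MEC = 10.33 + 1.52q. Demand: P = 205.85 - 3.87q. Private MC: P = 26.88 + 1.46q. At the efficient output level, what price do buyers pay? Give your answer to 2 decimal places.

P = 110.57

Social marginal cost = private MC + MEC = 37.21 + 2.98q.
Set SMC = demand: 37.21 + 2.98q = 205.85 - 3.87q → q* = 24.6190.
Consumer price on the demand curve at q*: 205.85 − 3.87×24.6190 = 110.5745.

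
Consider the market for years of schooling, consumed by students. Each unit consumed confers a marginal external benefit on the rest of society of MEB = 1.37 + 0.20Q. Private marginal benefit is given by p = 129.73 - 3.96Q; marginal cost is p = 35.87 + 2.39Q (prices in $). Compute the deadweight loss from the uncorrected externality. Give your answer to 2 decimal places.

Market equilibrium (private): 35.87 + 2.39Q = 129.73 - 3.96Q → Q_m = 14.7811.
Social marginal benefit = demand + MEB = 131.10 - 3.76Q.
Set SMB = MC: 131.10 - 3.76Q = 35.87 + 2.39Q → Q* = 15.4846.
The welfare-loss triangle has base |Q_m − Q*| and height MEB(Q_m) (the vertical gap between SMB and MC is zero at Q* and MEB at Q_m).
DWL = ½ × 0.7035 × 4.3262 = 1.5217.

DWL = $1.52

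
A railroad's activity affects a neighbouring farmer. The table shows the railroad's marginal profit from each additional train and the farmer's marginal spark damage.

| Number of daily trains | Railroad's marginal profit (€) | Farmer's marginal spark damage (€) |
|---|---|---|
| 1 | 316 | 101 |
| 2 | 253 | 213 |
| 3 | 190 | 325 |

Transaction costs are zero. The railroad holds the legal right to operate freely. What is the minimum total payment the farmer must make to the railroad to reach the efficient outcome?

Left alone the railroad would choose level 3 (marginal profit stays positive).
Efficient level: k* = 2 (marginal profit ≥ marginal spark damage through 2).
The farmer must at least cover the railroad's forgone profit from cutting 3→2: 190 = 190.

€190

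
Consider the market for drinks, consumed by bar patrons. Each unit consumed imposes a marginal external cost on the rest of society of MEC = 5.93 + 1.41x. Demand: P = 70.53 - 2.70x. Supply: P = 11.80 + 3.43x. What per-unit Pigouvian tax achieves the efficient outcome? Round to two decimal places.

tax = 15.80 per unit

Social marginal benefit = demand − MEC = 64.60 - 4.11x.
Set SMB = MC: 64.60 - 4.11x = 11.80 + 3.43x → x* = 7.0027.
The Pigouvian tax equals MEC at x*: 5.93 + 1.41×7.0027 = 15.8038.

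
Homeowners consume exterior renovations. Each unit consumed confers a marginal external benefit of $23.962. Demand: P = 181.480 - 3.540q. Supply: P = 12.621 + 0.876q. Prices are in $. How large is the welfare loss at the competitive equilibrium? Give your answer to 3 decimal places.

Market equilibrium (private): 12.621 + 0.876q = 181.480 - 3.540q → q_m = 38.2380.
Social marginal benefit = demand + MEB = 205.442 - 3.540q.
Set SMB = MC: 205.442 - 3.540q = 12.621 + 0.876q → q* = 43.6642.
Between q* and q_m the wedge SMB − MC runs linearly from 0 to MEB(q_m), so the loss is a triangle.
DWL = ½ × 5.4262 × 23.9620 = 65.0113.

DWL = $65.011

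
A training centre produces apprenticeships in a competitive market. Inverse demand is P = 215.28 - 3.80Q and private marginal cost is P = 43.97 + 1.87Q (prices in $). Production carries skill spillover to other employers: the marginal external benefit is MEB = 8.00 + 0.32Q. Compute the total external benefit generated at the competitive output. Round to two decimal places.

$387.76

Market equilibrium (private): 43.97 + 1.87Q = 215.28 - 3.80Q → Q_m = 30.2134.
Total external benefit = ∫₀^{Q_m} (8.00 + 0.32Q) dQ = 8.00×30.2134 + ½×0.32×30.2134² = 387.7631.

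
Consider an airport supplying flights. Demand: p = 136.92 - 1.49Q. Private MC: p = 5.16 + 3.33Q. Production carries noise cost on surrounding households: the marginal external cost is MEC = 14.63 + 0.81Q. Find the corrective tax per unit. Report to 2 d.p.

Social marginal cost = private MC + MEC = 19.79 + 4.14Q.
Set SMC = demand: 19.79 + 4.14Q = 136.92 - 1.49Q → Q* = 20.8046.
The Pigouvian tax equals MEC at Q*: 14.63 + 0.81×20.8046 = 31.4817.

tax = 31.48 per unit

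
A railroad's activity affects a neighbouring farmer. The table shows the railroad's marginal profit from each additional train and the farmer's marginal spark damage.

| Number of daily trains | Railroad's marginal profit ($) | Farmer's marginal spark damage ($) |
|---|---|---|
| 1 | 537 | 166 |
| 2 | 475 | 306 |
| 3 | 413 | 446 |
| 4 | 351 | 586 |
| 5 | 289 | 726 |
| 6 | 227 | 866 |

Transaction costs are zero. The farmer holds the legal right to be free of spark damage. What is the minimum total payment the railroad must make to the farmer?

$472

Efficient level: marginal profit ≥ marginal spark damage through level 2, so k* = 2.
With the farmer holding the right, the railroad must at least compensate total damage at k*: 166 + 306 = 472.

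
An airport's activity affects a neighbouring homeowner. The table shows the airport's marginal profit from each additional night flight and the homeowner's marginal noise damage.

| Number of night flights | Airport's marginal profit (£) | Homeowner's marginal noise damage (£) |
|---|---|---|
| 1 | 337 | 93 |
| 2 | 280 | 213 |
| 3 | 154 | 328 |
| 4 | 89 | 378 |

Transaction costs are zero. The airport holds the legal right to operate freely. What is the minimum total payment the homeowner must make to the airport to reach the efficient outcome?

Left alone the airport would choose level 4 (marginal profit stays positive).
Efficient level: k* = 2 (marginal profit ≥ marginal noise damage through 2).
The homeowner must at least cover the airport's forgone profit from cutting 4→2: 154 + 89 = 243.

£243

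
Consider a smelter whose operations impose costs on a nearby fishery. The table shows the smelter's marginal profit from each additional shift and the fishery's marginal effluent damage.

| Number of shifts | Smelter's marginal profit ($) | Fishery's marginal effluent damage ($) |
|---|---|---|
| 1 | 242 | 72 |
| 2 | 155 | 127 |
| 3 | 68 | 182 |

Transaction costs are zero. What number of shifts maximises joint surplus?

Bargaining reaches the level where marginal profit last exceeds marginal effluent damage.
That holds through level 2 (155 ≥ 127) but not at 3 (68 < 182).

2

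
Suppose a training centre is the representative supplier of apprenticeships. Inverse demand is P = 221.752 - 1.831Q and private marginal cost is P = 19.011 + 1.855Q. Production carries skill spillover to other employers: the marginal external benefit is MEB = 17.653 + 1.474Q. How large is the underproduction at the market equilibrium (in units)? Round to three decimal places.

Market equilibrium (private): 19.011 + 1.855Q = 221.752 - 1.831Q → Q_m = 55.0030.
Social marginal cost = private MC − MEB = 1.358 + 0.381Q.
Set SMC = demand: 1.358 + 0.381Q = 221.752 - 1.831Q → Q* = 99.6356.
Gap = |55.0030 − 99.6356| = 44.6326.

44.633 units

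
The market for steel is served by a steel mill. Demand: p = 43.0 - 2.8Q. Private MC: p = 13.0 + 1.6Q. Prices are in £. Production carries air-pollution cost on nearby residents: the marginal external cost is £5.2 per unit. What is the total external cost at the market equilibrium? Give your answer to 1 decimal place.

Market equilibrium (private): 13.0 + 1.6Q = 43.0 - 2.8Q → Q_m = 6.8182.
Total external cost = MEC × Q_m = 5.2 × 6.8182 = 35.4546.

£35.5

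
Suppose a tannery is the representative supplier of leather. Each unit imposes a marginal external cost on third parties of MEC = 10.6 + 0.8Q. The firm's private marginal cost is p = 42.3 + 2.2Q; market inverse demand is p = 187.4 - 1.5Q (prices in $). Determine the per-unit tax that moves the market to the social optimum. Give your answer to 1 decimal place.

Social marginal cost = private MC + MEC = 52.9 + 3.0Q.
Set SMC = demand: 52.9 + 3.0Q = 187.4 - 1.5Q → Q* = 29.8889.
The Pigouvian tax equals MEC at Q*: 10.6 + 0.8×29.8889 = 34.5111.

tax = $34.5 per unit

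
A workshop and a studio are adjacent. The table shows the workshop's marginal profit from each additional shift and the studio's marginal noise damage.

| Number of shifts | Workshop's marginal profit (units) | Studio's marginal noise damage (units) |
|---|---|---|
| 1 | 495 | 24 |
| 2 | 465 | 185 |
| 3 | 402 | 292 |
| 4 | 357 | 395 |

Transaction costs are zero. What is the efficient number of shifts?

3

Bargaining reaches the level where marginal profit last exceeds marginal noise damage.
That holds through level 3 (402 ≥ 292) but not at 4 (357 < 395).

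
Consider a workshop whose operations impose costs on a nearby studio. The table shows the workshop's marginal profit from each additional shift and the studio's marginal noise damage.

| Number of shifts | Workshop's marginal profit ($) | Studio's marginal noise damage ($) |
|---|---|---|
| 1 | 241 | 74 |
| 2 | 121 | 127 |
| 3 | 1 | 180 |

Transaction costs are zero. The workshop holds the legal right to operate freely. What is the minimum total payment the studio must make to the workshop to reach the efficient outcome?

$122

Left alone the workshop would choose level 3 (marginal profit stays positive).
Efficient level: k* = 1 (marginal profit ≥ marginal noise damage through 1).
The studio must at least cover the workshop's forgone profit from cutting 3→1: 121 + 1 = 122.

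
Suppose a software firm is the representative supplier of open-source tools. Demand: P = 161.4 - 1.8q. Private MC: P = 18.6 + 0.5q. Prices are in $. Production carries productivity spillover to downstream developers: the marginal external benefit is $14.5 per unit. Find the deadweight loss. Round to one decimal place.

DWL = $45.7

Market equilibrium (private): 18.6 + 0.5q = 161.4 - 1.8q → q_m = 62.0870.
Social marginal cost = private MC − MEB = 4.1 + 0.5q.
Set SMC = demand: 4.1 + 0.5q = 161.4 - 1.8q → q* = 68.3913.
The welfare-loss triangle has base |q_m − q*| and height MEB(q_m) (the vertical gap between SMC and demand is zero at q* and MEB at q_m).
DWL = ½ × 6.3043 × 14.5000 = 45.7062.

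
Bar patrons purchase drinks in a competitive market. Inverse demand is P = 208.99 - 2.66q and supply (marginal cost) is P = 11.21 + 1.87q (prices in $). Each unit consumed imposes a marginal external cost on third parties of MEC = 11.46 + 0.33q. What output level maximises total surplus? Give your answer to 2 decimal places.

Social marginal benefit = demand − MEC = 197.53 - 2.99q.
Set SMB = MC: 197.53 - 2.99q = 11.21 + 1.87q → q* = 38.3374.

q* = 38.34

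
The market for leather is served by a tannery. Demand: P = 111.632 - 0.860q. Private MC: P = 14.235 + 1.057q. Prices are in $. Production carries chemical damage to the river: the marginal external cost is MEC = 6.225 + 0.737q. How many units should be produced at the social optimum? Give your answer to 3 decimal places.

Social marginal cost = private MC + MEC = 20.460 + 1.794q.
Set SMC = demand: 20.460 + 1.794q = 111.632 - 0.860q → q* = 34.3527.

q* = 34.353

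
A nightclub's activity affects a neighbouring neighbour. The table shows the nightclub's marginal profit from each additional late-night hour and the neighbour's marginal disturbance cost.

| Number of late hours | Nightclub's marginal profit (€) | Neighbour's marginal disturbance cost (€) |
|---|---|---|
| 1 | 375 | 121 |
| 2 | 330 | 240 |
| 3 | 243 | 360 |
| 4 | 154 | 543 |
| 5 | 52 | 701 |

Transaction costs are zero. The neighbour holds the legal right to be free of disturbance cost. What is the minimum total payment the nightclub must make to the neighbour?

Efficient level: marginal profit ≥ marginal disturbance cost through level 2, so k* = 2.
With the neighbour holding the right, the nightclub must at least compensate total damage at k*: 121 + 240 = 361.

€361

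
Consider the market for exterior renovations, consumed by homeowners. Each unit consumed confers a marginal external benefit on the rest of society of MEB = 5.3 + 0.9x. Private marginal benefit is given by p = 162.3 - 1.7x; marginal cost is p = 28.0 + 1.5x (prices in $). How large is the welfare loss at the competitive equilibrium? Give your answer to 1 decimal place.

DWL = $403.3

Market equilibrium (private): 28.0 + 1.5x = 162.3 - 1.7x → x_m = 41.9688.
Social marginal benefit = demand + MEB = 167.6 - 0.8x.
Set SMB = MC: 167.6 - 0.8x = 28.0 + 1.5x → x* = 60.6957.
The welfare-loss triangle has base |x_m − x*| and height MEB(x_m) (the vertical gap between SMB and MC is zero at x* and MEB at x_m).
DWL = ½ × 18.7269 × 43.0719 = 403.3016.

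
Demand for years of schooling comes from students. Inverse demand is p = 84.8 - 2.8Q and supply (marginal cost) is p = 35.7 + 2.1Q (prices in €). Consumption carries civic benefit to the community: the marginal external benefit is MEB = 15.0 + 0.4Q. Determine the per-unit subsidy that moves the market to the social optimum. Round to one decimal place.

Social marginal benefit = demand + MEB = 99.8 - 2.4Q.
Set SMB = MC: 99.8 - 2.4Q = 35.7 + 2.1Q → Q* = 14.2444.
The Pigouvian subsidy equals MEB at Q*: 15.0 + 0.4×14.2444 = 20.6978.

subsidy = €20.7 per unit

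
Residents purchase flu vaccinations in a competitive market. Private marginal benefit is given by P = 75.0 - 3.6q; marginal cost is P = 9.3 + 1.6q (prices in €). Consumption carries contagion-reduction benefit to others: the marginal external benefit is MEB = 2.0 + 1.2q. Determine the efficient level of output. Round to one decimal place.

Social marginal benefit = demand + MEB = 77.0 - 2.4q.
Set SMB = MC: 77.0 - 2.4q = 9.3 + 1.6q → q* = 16.9250.

q* = 16.9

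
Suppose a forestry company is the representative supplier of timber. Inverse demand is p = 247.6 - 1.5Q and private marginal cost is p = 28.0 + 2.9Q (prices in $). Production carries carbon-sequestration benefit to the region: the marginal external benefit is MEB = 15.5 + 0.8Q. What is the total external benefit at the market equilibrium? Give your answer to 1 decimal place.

$1770.0

Market equilibrium (private): 28.0 + 2.9Q = 247.6 - 1.5Q → Q_m = 49.9091.
Total external benefit = ∫₀^{Q_m} (15.5 + 0.8Q) dQ = 15.5×49.9091 + ½×0.8×49.9091² = 1769.9584.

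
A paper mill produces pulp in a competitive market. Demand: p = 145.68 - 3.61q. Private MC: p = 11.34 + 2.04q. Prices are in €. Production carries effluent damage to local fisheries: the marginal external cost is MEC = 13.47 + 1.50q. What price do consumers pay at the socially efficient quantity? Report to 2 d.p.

Social marginal cost = private MC + MEC = 24.81 + 3.54q.
Set SMC = demand: 24.81 + 3.54q = 145.68 - 3.61q → q* = 16.9049.
Consumer price on the demand curve at q*: 145.68 − 3.61×16.9049 = 84.6533.

P = €84.65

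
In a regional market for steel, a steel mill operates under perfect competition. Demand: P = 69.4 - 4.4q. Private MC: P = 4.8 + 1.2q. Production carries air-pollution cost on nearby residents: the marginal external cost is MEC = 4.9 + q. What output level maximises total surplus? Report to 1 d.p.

Social marginal cost = private MC + MEC = 9.7 + 2.2q.
Set SMC = demand: 9.7 + 2.2q = 69.4 - 4.4q → q* = 9.0455.

q* = 9.0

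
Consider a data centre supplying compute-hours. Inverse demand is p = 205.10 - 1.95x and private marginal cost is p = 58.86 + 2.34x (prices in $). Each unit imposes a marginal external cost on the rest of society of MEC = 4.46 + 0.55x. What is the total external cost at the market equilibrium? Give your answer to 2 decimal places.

Market equilibrium (private): 58.86 + 2.34x = 205.10 - 1.95x → x_m = 34.0886.
Total external cost = ∫₀^{x_m} (4.46 + 0.55x) dx = 4.46×34.0886 + ½×0.55×34.0886² = 471.5941.

$471.59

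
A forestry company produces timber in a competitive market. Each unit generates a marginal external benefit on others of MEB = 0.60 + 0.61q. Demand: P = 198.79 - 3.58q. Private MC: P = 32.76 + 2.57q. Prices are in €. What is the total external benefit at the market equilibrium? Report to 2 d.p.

Market equilibrium (private): 32.76 + 2.57q = 198.79 - 3.58q → q_m = 26.9967.
Total external benefit = ∫₀^{q_m} (0.60 + 0.61q) dq = 0.60×26.9967 + ½×0.61×26.9967² = 238.4887.

€238.49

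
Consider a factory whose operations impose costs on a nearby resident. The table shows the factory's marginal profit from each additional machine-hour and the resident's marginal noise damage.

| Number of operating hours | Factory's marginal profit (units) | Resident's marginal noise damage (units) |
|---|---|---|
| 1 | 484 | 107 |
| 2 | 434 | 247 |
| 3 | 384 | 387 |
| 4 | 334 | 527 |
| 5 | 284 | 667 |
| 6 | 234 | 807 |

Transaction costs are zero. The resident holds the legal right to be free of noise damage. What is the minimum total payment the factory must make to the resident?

Efficient level: marginal profit ≥ marginal noise damage through level 2, so k* = 2.
With the resident holding the right, the factory must at least compensate total damage at k*: 107 + 247 = 354.

354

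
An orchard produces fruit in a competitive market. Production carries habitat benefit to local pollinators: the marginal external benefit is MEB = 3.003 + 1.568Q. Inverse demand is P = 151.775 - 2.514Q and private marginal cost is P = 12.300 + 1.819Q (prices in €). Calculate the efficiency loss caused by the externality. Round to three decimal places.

Market equilibrium (private): 12.300 + 1.819Q = 151.775 - 2.514Q → Q_m = 32.1890.
Social marginal cost = private MC − MEB = 9.297 + 0.251Q.
Set SMC = demand: 9.297 + 0.251Q = 151.775 - 2.514Q → Q* = 51.5291.
The welfare-loss triangle has base |Q_m − Q*| and height MEB(Q_m) (the vertical gap between SMC and demand is zero at Q* and MEB at Q_m).
DWL = ½ × 19.3401 × 53.4754 = 517.1098.

DWL = €517.110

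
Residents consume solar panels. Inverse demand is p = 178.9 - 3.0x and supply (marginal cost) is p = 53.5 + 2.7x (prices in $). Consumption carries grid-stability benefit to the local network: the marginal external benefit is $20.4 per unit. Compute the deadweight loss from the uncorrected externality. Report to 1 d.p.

DWL = $36.5

Market equilibrium (private): 53.5 + 2.7x = 178.9 - 3.0x → x_m = 22.0000.
Social marginal benefit = demand + MEB = 199.3 - 3.0x.
Set SMB = MC: 199.3 - 3.0x = 53.5 + 2.7x → x* = 25.5789.
The welfare-loss triangle has base |x_m − x*| and height MEB(x_m) (the vertical gap between SMB and MC is zero at x* and MEB at x_m).
DWL = ½ × 3.5789 × 20.4000 = 36.5048.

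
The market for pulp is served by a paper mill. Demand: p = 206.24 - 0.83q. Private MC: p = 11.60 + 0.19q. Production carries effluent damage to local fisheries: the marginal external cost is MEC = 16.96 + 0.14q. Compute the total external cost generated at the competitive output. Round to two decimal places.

5785.32

Market equilibrium (private): 11.60 + 0.19q = 206.24 - 0.83q → q_m = 190.8235.
Total external cost = ∫₀^{q_m} (16.96 + 0.14q) dq = 16.96×190.8235 + ½×0.14×190.8235² = 5785.3191.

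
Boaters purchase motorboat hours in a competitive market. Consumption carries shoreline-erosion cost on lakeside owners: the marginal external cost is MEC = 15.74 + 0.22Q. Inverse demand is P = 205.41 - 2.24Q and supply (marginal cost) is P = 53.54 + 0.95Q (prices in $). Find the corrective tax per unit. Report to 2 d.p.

Social marginal benefit = demand − MEC = 189.67 - 2.46Q.
Set SMB = MC: 189.67 - 2.46Q = 53.54 + 0.95Q → Q* = 39.9208.
The Pigouvian tax equals MEC at Q*: 15.74 + 0.22×39.9208 = 24.5226.

tax = $24.52 per unit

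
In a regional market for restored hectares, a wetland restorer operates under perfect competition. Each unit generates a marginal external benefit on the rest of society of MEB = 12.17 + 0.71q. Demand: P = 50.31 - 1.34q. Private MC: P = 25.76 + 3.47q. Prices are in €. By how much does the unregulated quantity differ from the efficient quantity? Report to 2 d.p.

3.85 units

Market equilibrium (private): 25.76 + 3.47q = 50.31 - 1.34q → q_m = 5.1040.
Social marginal cost = private MC − MEB = 13.59 + 2.76q.
Set SMC = demand: 13.59 + 2.76q = 50.31 - 1.34q → q* = 8.9561.
Gap = |5.1040 − 8.9561| = 3.8521.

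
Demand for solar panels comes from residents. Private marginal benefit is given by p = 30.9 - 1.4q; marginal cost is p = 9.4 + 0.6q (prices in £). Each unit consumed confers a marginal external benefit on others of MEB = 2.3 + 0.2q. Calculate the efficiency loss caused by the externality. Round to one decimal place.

DWL = £5.5

Market equilibrium (private): 9.4 + 0.6q = 30.9 - 1.4q → q_m = 10.7500.
Social marginal benefit = demand + MEB = 33.2 - 1.2q.
Set SMB = MC: 33.2 - 1.2q = 9.4 + 0.6q → q* = 13.2222.
The loss is the area between SMB and MC from q* to q_m; with linear curves that's a triangle of height MEB(q_m).
DWL = ½ × 2.4722 × 4.4500 = 5.5006.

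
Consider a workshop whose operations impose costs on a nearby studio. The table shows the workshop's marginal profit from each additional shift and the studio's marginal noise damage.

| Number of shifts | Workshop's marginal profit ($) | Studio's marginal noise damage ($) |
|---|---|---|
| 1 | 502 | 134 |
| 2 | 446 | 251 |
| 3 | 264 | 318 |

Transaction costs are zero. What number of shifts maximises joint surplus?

2

Bargaining reaches the level where marginal profit last exceeds marginal noise damage.
That holds through level 2 (446 ≥ 251) but not at 3 (264 < 318).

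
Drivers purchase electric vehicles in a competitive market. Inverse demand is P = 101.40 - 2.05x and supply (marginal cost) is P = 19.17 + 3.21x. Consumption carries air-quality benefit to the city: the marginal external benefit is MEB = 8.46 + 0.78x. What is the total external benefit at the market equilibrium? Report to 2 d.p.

227.57

Market equilibrium (private): 19.17 + 3.21x = 101.40 - 2.05x → x_m = 15.6331.
Total external benefit = ∫₀^{x_m} (8.46 + 0.78x) dx = 8.46×15.6331 + ½×0.78×15.6331² = 227.5696.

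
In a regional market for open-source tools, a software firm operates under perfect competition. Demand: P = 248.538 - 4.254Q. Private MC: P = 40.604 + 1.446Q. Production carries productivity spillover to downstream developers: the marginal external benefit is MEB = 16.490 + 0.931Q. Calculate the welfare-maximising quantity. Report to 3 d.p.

Q* = 47.059

Social marginal cost = private MC − MEB = 24.114 + 0.515Q.
Set SMC = demand: 24.114 + 0.515Q = 248.538 - 4.254Q → Q* = 47.0589.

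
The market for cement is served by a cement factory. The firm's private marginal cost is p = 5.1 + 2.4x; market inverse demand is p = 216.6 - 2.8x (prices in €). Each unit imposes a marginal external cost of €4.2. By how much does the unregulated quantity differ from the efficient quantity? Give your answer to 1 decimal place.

0.8 units

Market equilibrium (private): 5.1 + 2.4x = 216.6 - 2.8x → x_m = 40.6731.
Social marginal cost = private MC + MEC = 9.3 + 2.4x.
Set SMC = demand: 9.3 + 2.4x = 216.6 - 2.8x → x* = 39.8654.
Gap = |40.6731 − 39.8654| = 0.8077.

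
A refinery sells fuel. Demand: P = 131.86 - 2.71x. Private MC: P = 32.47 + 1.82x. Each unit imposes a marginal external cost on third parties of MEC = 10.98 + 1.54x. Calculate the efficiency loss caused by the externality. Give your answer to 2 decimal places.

DWL = 165.09

Market equilibrium (private): 32.47 + 1.82x = 131.86 - 2.71x → x_m = 21.9404.
Social marginal cost = private MC + MEC = 43.45 + 3.36x.
Set SMC = demand: 43.45 + 3.36x = 131.86 - 2.71x → x* = 14.5651.
Between x* and x_m the wedge SMC − demand runs linearly from 0 to MEC(x_m), so the loss is a triangle.
DWL = ½ × 7.3753 × 44.7682 = 165.0895.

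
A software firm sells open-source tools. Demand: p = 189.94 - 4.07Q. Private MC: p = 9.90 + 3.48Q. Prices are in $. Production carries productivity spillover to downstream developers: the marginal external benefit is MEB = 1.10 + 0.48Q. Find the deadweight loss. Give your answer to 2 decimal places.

Market equilibrium (private): 9.90 + 3.48Q = 189.94 - 4.07Q → Q_m = 23.8464.
Social marginal cost = private MC − MEB = 8.80 + 3.00Q.
Set SMC = demand: 8.80 + 3.00Q = 189.94 - 4.07Q → Q* = 25.6209.
Between Q* and Q_m the wedge demand − SMC runs linearly from 0 to MEB(Q_m), so the loss is a triangle.
DWL = ½ × 1.7745 × 12.5463 = 11.1317.

DWL = $11.13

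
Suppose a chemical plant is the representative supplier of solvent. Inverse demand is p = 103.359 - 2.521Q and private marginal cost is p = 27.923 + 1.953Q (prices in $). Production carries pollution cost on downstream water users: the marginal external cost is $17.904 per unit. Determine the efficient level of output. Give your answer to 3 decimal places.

Q* = 12.859

Social marginal cost = private MC + MEC = 45.827 + 1.953Q.
Set SMC = demand: 45.827 + 1.953Q = 103.359 - 2.521Q → Q* = 12.8592.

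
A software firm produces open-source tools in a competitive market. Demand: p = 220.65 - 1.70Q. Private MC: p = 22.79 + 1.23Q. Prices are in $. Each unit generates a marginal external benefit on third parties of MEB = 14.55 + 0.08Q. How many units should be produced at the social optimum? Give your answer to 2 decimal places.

Social marginal cost = private MC − MEB = 8.24 + 1.15Q.
Set SMC = demand: 8.24 + 1.15Q = 220.65 - 1.70Q → Q* = 74.5298.

Q* = 74.53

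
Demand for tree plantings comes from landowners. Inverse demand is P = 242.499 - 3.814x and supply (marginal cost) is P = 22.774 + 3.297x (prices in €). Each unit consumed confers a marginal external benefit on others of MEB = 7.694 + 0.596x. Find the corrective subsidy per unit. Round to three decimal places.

subsidy = €28.499 per unit

Social marginal benefit = demand + MEB = 250.193 - 3.218x.
Set SMB = MC: 250.193 - 3.218x = 22.774 + 3.297x → x* = 34.9070.
The Pigouvian subsidy equals MEB at x*: 7.694 + 0.596×34.9070 = 28.4986.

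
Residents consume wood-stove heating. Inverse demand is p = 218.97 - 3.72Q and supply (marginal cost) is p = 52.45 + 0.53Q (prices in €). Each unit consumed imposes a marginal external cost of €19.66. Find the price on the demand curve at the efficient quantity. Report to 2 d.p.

Social marginal benefit = demand − MEC = 199.31 - 3.72Q.
Set SMB = MC: 199.31 - 3.72Q = 52.45 + 0.53Q → Q* = 34.5553.
Consumer price on the demand curve at Q*: 218.97 − 3.72×34.5553 = 90.4243.

P = €90.42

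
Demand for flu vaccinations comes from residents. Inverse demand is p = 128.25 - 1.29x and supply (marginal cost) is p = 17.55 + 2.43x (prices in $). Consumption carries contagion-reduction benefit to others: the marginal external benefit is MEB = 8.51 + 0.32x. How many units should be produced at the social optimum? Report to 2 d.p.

x* = 35.06

Social marginal benefit = demand + MEB = 136.76 - 0.97x.
Set SMB = MC: 136.76 - 0.97x = 17.55 + 2.43x → x* = 35.0618.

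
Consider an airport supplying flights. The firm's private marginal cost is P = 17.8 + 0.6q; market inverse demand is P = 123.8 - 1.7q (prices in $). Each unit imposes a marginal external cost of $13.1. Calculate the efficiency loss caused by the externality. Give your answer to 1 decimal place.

Market equilibrium (private): 17.8 + 0.6q = 123.8 - 1.7q → q_m = 46.0870.
Social marginal cost = private MC + MEC = 30.9 + 0.6q.
Set SMC = demand: 30.9 + 0.6q = 123.8 - 1.7q → q* = 40.3913.
Height of the DWL triangle at q_m is SMC(q_m) − demand(q_m) = MEC(q_m) = 13.1000.
DWL = ½ × 5.6957 × 13.1000 = 37.3068.

DWL = $37.3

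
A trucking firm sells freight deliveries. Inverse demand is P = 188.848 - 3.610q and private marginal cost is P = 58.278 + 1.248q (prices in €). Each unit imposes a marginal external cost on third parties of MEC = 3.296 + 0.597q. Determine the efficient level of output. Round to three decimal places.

q* = 23.332

Social marginal cost = private MC + MEC = 61.574 + 1.845q.
Set SMC = demand: 61.574 + 1.845q = 188.848 - 3.610q → q* = 23.3316.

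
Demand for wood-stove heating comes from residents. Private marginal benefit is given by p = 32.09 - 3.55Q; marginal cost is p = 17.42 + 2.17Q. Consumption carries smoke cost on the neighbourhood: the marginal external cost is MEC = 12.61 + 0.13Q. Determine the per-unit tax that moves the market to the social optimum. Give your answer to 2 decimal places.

Social marginal benefit = demand − MEC = 19.48 - 3.68Q.
Set SMB = MC: 19.48 - 3.68Q = 17.42 + 2.17Q → Q* = 0.3521.
The Pigouvian tax equals MEC at Q*: 12.61 + 0.13×0.3521 = 12.6558.

tax = 12.66 per unit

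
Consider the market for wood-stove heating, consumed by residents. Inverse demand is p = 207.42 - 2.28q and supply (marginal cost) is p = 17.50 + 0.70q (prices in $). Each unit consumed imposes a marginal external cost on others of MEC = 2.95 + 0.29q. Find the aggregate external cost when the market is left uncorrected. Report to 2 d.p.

Market equilibrium (private): 17.50 + 0.70q = 207.42 - 2.28q → q_m = 63.7315.
Total external cost = ∫₀^{q_m} (2.95 + 0.29q) dq = 2.95×63.7315 + ½×0.29×63.7315² = 776.9550.

$776.96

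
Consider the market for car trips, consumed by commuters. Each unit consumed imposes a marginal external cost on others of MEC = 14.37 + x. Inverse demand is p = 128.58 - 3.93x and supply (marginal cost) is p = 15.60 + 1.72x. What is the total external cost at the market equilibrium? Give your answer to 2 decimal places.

Market equilibrium (private): 15.60 + 1.72x = 128.58 - 3.93x → x_m = 19.9965.
Total external cost = ∫₀^{x_m} (14.37 + 1.00x) dx = 14.37×19.9965 + ½×1.00×19.9965² = 487.2797.

487.28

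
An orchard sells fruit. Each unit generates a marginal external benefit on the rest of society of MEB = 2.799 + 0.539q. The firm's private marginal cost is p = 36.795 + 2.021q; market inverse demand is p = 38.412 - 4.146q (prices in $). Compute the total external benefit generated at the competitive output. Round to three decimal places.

$0.752

Market equilibrium (private): 36.795 + 2.021q = 38.412 - 4.146q → q_m = 0.2622.
Total external benefit = ∫₀^{q_m} (2.799 + 0.539q) dq = 2.799×0.2622 + ½×0.539×0.2622² = 0.7524.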